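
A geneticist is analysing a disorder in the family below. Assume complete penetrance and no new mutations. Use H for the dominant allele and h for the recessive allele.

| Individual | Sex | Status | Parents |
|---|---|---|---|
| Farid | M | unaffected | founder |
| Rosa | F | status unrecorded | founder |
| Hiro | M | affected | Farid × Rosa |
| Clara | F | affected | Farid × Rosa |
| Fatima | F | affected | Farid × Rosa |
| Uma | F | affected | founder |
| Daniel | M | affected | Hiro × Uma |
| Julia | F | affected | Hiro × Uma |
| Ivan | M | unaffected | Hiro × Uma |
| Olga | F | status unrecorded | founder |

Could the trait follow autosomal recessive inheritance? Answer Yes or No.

Under autosomal recessive, Ivan (unaffected, male) cannot arise from Hiro (affected) × Uma (affected).

No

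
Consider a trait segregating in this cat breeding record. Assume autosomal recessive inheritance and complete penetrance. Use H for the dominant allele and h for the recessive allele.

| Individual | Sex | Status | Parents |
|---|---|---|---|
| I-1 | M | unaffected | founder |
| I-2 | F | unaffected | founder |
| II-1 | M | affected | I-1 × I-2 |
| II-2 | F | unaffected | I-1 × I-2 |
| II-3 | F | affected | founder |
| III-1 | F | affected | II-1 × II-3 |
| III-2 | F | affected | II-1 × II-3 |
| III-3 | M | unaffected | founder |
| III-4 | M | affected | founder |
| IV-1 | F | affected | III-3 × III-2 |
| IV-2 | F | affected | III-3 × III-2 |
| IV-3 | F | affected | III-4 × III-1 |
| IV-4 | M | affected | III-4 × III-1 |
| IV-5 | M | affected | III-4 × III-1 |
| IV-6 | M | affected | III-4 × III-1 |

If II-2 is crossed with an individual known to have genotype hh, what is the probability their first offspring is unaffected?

2/3

I-1 is unaffected so carries H and passed h to II-1 (hh), so I-1 is Hh.
I-2 is unaffected so carries H and passed h to II-1 (hh), so I-2 is Hh.
II-2 is an unaffected offspring of I-1 (Hh) × I-2 (Hh), whose cross gives 1/4 HH : 1/2 Hh : 1/4 hh; conditioning on being unaffected, II-2 is HH with probability 1/3, Hh with probability 2/3.
Summing over parental genotype combinations, P(offspring is unaffected) = 1/3·1 + 2/3·1/2 = 2/3.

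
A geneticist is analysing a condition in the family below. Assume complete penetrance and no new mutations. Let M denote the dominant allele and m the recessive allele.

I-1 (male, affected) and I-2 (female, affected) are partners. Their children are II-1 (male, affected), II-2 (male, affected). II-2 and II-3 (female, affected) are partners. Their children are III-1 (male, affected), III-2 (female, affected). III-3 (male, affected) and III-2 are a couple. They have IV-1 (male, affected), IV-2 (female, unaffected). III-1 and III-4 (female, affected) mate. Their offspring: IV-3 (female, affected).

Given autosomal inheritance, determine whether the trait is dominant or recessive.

dominant

III-3 and III-2 are both affected yet have an unaffected child IV-2. Under a recessive model two affected parents are homozygous and every child would be affected, so the trait cannot be recessive.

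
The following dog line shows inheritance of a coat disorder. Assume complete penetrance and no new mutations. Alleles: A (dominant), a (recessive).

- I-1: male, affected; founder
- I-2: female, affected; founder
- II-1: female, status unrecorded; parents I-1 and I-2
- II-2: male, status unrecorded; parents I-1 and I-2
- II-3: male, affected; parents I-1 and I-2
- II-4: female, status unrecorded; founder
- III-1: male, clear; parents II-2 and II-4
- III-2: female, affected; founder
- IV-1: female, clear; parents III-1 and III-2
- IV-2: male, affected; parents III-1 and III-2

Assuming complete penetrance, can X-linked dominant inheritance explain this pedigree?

Yes

A consistent assignment under X-linked dominant exists: I-1 X^A Y, I-2 X^A X^A, II-1 X^A X^A, II-2 X^A Y, II-3 X^A Y, II-4 X^A X^a, III-1 X^a Y, III-2 X^A X^a, IV-1 X^a X^a, IV-2 X^A Y.
In this assignment every recorded phenotype matches its genotype and every non-founder's genotype is obtainable from its parents' genotypes, so the pedigree is consistent.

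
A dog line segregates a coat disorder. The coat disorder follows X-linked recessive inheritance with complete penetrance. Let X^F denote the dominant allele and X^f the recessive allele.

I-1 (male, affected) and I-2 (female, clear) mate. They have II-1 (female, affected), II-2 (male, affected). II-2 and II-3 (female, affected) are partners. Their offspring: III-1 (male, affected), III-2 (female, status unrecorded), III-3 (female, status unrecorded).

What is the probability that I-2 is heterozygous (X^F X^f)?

1

I-2 is clear so carries F and passed f to II-1 (X^f X^f), so I-2 is X^F X^f, giving P(X^F X^f) = 1.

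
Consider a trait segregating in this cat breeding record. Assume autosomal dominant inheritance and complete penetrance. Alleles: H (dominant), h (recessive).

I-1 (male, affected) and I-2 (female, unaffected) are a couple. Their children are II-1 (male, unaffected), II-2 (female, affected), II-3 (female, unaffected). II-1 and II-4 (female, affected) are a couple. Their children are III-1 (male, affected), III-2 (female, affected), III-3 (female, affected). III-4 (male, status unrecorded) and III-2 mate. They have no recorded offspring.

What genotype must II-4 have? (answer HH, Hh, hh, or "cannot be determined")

cannot be determined

II-4's phenotype allows HH or Hh, and no parent or child forces a single allele at both positions; consistent genotype assignments exist with II-4 as HH or Hh.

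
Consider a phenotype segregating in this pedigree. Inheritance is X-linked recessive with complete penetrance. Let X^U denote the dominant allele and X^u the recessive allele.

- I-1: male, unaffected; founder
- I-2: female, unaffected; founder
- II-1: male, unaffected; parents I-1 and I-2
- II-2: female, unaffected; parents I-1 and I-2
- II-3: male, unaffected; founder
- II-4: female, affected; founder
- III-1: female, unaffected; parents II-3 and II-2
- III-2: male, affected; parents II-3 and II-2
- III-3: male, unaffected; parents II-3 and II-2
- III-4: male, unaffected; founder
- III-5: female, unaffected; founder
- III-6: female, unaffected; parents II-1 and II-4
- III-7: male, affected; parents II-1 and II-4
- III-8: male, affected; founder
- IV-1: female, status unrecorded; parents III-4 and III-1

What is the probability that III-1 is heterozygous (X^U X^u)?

1/2

II-3 is unaffected, so II-3 is X^U Y.
II-2 is unaffected so carries U and passed u to III-2 (X^u Y), so II-2 is X^U X^u.
Their cross gives offspring ratios 1/2 X^U X^U : 1/2 X^U X^u. Conditioning on III-1 being unaffected, P(X^U X^u) = 1/2 / 1 = 1/2 before taking III-1's own offspring into account.
III-4 is unaffected, so III-4 is X^U Y.
III-1's offspring (IV-1) would show their recorded status with the same probability whether III-1 is X^U X^u or X^U X^U, so they carry no information and P(X^U X^u) = 1/2.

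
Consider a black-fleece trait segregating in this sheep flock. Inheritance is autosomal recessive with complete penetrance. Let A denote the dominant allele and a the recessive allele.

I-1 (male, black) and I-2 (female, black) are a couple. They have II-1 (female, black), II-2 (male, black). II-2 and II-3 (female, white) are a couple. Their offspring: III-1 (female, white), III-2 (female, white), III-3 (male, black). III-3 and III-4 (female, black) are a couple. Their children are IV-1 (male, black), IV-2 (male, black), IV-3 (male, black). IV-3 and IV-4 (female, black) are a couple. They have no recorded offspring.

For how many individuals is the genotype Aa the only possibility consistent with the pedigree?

3

Obligate heterozygotes: II-3 is white so carries A and passed a to III-3 (aa), so II-3 is Aa; III-1 is white so carries A and received a from II-2 (aa), so III-1 is Aa; III-2 is white so carries A and received a from II-2 (aa), so III-2 is Aa.
Every other individual is either homozygous by phenotype or has at least one consistent homozygous assignment, so the count is 3.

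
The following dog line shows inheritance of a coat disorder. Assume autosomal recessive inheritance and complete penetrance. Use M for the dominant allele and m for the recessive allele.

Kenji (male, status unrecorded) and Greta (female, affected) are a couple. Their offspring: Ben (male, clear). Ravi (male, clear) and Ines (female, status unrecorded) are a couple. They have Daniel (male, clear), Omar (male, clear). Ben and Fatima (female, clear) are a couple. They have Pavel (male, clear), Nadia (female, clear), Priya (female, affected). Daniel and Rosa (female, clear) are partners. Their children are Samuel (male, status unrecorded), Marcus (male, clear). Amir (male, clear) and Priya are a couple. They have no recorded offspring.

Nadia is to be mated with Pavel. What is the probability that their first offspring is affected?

Ben is clear so carries M and received m from Greta (mm), so Ben is Mm.
Fatima is clear so carries M and passed m to Priya (mm), so Fatima is Mm.
Nadia is a clear offspring of Ben (Mm) × Fatima (Mm), whose cross gives 1/4 MM : 1/2 Mm : 1/4 mm; conditioning on being clear, Nadia is MM with probability 1/3, Mm with probability 2/3.
Pavel is a clear offspring of Ben (Mm) × Fatima (Mm), whose cross gives 1/4 MM : 1/2 Mm : 1/4 mm; conditioning on being clear, Pavel is MM with probability 1/3, Mm with probability 2/3.
Summing over parental genotype combinations, P(offspring is affected) = 4/9·1/4 = 1/9.

1/9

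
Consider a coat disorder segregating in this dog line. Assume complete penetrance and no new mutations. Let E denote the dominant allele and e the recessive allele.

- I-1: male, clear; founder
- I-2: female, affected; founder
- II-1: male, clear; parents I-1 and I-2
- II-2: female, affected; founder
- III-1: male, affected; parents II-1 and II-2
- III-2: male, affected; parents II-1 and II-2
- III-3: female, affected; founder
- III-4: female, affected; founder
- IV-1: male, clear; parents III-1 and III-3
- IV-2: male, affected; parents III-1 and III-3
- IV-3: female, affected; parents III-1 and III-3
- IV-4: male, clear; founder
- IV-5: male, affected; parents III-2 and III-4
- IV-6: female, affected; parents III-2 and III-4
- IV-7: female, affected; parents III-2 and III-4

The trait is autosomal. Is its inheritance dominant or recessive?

dominant

III-1 and III-3 are both affected yet have a clear child IV-1. Under a recessive model two affected parents are homozygous and every child would be affected, so the trait cannot be recessive.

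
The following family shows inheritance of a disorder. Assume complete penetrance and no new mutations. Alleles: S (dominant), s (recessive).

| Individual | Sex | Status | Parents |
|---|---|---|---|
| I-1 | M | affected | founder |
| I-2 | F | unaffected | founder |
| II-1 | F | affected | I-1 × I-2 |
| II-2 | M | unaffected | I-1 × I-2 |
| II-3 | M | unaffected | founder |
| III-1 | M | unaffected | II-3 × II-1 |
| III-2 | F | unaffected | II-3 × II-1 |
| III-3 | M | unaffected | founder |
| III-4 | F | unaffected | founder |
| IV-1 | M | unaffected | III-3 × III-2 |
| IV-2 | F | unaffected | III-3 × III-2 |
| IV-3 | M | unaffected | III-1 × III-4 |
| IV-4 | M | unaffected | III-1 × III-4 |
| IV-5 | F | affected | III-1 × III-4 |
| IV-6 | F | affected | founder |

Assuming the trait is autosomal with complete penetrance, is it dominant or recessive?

recessive

III-1 and III-4 are both unaffected yet have an affected child IV-5. Under dominance, an affected child requires at least one affected parent, so the trait cannot be dominant.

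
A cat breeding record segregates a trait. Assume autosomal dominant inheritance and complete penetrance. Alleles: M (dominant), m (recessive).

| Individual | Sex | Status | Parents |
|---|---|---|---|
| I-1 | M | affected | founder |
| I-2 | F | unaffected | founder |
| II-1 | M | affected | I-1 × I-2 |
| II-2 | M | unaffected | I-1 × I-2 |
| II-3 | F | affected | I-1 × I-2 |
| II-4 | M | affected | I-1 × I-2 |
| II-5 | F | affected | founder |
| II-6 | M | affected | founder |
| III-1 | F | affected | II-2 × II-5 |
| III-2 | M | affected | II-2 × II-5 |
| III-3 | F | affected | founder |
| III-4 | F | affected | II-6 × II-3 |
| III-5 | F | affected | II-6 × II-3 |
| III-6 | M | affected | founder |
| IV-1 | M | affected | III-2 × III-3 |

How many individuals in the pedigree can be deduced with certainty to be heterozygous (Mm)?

6

Obligate heterozygotes: I-1 is affected so carries M and passed m to II-2 (mm), so I-1 is Mm; II-1 is affected so carries M and received m from I-2 (mm), so II-1 is Mm; II-3 is affected so carries M and received m from I-2 (mm), so II-3 is Mm; II-4 is affected so carries M and received m from I-2 (mm), so II-4 is Mm; III-1 is affected so carries M and received m from II-2 (mm), so III-1 is Mm; III-2 is affected so carries M and received m from II-2 (mm), so III-2 is Mm.
Every other individual is either homozygous by phenotype or has at least one consistent homozygous assignment, so the count is 6.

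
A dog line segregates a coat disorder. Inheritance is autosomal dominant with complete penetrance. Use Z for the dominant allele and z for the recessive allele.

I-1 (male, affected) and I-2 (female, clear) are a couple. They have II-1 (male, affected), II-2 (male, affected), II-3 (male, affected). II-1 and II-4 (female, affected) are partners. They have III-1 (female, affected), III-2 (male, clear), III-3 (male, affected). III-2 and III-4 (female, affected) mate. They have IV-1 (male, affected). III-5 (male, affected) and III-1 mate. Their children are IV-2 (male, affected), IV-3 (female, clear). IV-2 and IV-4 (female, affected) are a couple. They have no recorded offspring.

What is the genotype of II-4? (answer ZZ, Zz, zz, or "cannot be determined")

From phenotype alone, II-4 is ZZ or Zz.
II-4 is affected so carries Z and passed z to III-2 (zz), so II-4 is Zz.

Zz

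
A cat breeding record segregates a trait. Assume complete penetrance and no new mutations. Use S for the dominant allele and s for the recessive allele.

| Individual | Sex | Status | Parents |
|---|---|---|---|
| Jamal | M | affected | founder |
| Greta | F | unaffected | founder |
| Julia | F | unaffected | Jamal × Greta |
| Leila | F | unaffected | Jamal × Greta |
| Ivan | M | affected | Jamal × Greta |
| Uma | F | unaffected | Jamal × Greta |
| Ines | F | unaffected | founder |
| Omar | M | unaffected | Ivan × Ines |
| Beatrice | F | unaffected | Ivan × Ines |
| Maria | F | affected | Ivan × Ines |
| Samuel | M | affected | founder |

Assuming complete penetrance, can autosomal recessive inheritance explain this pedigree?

Yes

A consistent assignment under autosomal recessive exists: Jamal ss, Greta Ss, Julia Ss, Leila Ss, Ivan ss, Uma Ss, Ines Ss, Omar Ss, Beatrice Ss, Maria ss, Samuel ss.
In this assignment every recorded phenotype matches its genotype and every non-founder's genotype is obtainable from its parents' genotypes, so the pedigree is consistent.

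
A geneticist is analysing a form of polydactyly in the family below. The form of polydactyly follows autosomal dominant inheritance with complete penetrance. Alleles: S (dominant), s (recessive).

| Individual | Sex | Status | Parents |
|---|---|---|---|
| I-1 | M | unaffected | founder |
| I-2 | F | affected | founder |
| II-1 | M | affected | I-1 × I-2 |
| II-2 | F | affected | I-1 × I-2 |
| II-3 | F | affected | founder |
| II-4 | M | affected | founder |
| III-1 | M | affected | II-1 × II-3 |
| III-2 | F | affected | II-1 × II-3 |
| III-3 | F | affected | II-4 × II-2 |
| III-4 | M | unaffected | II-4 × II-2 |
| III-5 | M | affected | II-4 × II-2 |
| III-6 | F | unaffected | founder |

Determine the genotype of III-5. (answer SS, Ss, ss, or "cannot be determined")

III-5's phenotype allows SS or Ss, and no parent or child forces a single allele at both positions; consistent genotype assignments exist with III-5 as SS or Ss.

cannot be determined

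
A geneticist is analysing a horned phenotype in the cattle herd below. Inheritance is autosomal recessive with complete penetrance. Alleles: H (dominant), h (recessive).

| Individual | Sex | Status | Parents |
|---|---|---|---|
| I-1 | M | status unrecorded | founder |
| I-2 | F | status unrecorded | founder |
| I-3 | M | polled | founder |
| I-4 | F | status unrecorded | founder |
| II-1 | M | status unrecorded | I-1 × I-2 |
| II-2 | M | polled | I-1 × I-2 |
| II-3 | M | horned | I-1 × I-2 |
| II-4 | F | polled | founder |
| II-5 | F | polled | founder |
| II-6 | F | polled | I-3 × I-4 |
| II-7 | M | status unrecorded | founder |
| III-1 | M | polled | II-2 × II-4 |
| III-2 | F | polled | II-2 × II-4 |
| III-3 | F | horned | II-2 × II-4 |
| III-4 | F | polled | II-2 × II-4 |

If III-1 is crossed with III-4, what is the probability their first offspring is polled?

II-2 is polled so carries H and passed h to III-3 (hh), so II-2 is Hh.
II-4 is polled so carries H and passed h to III-3 (hh), so II-4 is Hh.
III-1 is a polled offspring of II-2 (Hh) × II-4 (Hh), whose cross gives 1/4 HH : 1/2 Hh : 1/4 hh; conditioning on being polled, III-1 is HH with probability 1/3, Hh with probability 2/3.
III-4 is a polled offspring of II-2 (Hh) × II-4 (Hh), whose cross gives 1/4 HH : 1/2 Hh : 1/4 hh; conditioning on being polled, III-4 is HH with probability 1/3, Hh with probability 2/3.
Summing over parental genotype combinations, P(offspring is polled) = 1/9·1 + 2/9·1 + 2/9·1 + 4/9·3/4 = 8/9.

8/9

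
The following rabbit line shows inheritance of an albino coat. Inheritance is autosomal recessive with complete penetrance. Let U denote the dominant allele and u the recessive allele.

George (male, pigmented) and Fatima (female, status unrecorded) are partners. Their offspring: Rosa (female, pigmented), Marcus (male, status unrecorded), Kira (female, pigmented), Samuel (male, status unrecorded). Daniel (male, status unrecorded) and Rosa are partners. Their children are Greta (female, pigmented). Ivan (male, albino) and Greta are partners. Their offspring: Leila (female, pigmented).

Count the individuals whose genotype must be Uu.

Obligate heterozygotes: Leila is pigmented so carries U and received u from Ivan (uu), so Leila is Uu.
Every other individual is either homozygous by phenotype or has at least one consistent homozygous assignment, so the count is 1.

1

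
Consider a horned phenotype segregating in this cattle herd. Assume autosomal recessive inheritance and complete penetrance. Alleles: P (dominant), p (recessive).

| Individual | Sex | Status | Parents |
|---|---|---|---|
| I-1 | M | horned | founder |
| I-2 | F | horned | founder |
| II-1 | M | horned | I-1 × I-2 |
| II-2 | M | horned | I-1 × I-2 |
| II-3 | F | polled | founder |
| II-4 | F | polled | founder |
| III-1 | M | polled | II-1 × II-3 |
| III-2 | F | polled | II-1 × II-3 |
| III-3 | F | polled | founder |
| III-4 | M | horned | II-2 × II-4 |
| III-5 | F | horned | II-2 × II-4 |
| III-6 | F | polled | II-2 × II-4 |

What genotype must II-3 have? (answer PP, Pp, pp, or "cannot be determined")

II-3's phenotype allows PP or Pp, and no parent or child forces a single allele at both positions; consistent genotype assignments exist with II-3 as PP or Pp.

cannot be determined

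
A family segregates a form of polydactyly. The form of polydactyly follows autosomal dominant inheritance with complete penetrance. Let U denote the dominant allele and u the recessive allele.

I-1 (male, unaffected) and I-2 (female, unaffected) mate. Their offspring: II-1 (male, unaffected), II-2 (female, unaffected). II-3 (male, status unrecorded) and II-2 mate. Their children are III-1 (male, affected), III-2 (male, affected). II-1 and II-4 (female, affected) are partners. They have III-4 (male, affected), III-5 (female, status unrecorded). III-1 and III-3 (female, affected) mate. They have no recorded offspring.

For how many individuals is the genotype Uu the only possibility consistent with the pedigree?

3

Obligate heterozygotes: III-1 is affected so carries U and received u from II-2 (uu), so III-1 is Uu; III-2 is affected so carries U and received u from II-2 (uu), so III-2 is Uu; III-4 is affected so carries U and received u from II-1 (uu), so III-4 is Uu.
Every other individual is either homozygous by phenotype or has at least one consistent homozygous assignment, so the count is 3.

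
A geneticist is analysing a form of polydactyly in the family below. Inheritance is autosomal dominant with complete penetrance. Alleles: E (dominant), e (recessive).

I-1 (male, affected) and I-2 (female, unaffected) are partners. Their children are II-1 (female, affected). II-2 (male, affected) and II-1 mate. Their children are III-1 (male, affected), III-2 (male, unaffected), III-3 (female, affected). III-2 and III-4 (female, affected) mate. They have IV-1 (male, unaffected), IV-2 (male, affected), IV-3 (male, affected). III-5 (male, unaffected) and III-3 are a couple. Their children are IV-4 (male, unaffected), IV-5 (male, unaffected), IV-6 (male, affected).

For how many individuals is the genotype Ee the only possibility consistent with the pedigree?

Obligate heterozygotes: II-1 is affected so carries E and received e from I-2 (ee), so II-1 is Ee; II-2 is affected so carries E and passed e to III-2 (ee), so II-2 is Ee; III-3 is affected so carries E and passed e to IV-4 (ee), so III-3 is Ee; III-4 is affected so carries E and passed e to IV-1 (ee), so III-4 is Ee; IV-2 is affected so carries E and received e from III-2 (ee), so IV-2 is Ee; IV-3 is affected so carries E and received e from III-2 (ee), so IV-3 is Ee; IV-6 is affected so carries E and received e from III-5 (ee), so IV-6 is Ee.
Every other individual is either homozygous by phenotype or has at least one consistent homozygous assignment, so the count is 7.

7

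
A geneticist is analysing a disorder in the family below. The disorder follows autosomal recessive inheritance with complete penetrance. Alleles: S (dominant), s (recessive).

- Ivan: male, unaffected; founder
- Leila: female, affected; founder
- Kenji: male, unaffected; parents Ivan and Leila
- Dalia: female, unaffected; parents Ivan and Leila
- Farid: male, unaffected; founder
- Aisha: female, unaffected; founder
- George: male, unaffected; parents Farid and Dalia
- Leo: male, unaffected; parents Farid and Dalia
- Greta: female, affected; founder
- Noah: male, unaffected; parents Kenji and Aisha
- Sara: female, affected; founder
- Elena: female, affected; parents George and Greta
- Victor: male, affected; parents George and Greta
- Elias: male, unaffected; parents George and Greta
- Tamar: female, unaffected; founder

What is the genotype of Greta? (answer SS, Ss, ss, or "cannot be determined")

Greta is affected, so Greta is ss.

ss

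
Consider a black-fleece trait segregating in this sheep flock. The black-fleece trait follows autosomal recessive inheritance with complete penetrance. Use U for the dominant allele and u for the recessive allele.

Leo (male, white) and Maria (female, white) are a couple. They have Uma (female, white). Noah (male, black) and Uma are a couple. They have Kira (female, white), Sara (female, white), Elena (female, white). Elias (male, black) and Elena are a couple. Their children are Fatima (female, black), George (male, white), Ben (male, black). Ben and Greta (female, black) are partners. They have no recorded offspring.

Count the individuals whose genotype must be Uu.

Obligate heterozygotes: Kira is white so carries U and received u from Noah (uu), so Kira is Uu; Sara is white so carries U and received u from Noah (uu), so Sara is Uu; Elena is white so carries U and received u from Noah (uu), so Elena is Uu; George is white so carries U and received u from Elias (uu), so George is Uu.
Every other individual is either homozygous by phenotype or has at least one consistent homozygous assignment, so the count is 4.

4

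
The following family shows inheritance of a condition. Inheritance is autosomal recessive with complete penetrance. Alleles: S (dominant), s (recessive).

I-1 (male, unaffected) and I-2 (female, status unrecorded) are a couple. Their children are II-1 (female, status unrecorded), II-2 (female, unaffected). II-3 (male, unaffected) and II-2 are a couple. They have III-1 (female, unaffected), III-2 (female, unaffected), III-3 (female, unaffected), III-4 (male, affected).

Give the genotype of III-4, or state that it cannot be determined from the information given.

ss

III-4 is affected, so III-4 is ss.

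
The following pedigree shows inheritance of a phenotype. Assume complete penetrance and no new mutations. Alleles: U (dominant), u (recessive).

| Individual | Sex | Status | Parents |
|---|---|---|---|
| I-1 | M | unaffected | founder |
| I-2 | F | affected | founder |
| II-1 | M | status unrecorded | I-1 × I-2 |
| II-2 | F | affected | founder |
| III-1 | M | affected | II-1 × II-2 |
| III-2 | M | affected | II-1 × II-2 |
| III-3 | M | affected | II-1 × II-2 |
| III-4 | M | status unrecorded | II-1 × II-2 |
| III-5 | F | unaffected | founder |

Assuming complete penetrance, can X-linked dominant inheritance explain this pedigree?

A consistent assignment under X-linked dominant exists: I-1 X^u Y, I-2 X^U X^U, II-1 X^U Y, II-2 X^U X^U, III-1 X^U Y, III-2 X^U Y, III-3 X^U Y, III-4 X^U Y, III-5 X^u X^u.
In this assignment every recorded phenotype matches its genotype and every non-founder's genotype is obtainable from its parents' genotypes, so the pedigree is consistent.

Yes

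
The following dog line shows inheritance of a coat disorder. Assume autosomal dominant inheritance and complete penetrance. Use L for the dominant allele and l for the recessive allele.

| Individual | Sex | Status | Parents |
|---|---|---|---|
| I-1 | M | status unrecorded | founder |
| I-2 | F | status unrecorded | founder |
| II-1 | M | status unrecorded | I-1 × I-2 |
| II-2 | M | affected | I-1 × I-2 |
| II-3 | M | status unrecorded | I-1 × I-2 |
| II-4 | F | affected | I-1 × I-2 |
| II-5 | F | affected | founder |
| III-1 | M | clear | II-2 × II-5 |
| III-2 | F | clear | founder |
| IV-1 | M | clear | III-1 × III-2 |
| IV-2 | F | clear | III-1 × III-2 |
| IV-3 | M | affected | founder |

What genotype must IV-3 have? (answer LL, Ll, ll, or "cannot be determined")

cannot be determined

IV-3's phenotype allows LL or Ll, and no parent or child forces a single allele at both positions; consistent genotype assignments exist with IV-3 as LL or Ll.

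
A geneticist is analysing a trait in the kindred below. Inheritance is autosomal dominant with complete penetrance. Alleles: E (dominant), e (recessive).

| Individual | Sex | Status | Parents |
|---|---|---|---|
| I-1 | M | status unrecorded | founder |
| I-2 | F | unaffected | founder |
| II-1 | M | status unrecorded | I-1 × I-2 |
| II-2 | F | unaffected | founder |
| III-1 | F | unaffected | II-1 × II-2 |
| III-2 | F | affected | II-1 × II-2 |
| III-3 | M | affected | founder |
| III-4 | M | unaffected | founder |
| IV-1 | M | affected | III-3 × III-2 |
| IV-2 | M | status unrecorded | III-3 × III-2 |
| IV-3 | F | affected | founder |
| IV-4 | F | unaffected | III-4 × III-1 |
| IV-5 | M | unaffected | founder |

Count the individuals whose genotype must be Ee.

Obligate heterozygotes: II-1 passed E to III-2 (Ee, whose e came from II-2) and received e from I-2 (ee), so II-1 is Ee; III-2 is affected so carries E and received e from II-2 (ee), so III-2 is Ee.
Every other individual is either homozygous by phenotype or has at least one consistent homozygous assignment, so the count is 2.

2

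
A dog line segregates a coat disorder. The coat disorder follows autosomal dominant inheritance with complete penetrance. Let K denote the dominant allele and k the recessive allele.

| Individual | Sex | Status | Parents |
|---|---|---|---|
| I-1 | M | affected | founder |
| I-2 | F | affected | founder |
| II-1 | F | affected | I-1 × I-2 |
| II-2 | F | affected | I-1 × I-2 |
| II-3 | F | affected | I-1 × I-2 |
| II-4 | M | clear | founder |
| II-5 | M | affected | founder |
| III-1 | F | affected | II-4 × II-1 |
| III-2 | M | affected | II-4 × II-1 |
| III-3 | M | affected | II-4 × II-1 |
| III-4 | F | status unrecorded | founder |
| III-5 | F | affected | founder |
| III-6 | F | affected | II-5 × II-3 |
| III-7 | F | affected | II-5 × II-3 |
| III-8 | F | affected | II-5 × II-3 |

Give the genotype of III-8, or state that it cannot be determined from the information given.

cannot be determined

III-8's phenotype allows KK or Kk, and no parent or child forces a single allele at both positions; consistent genotype assignments exist with III-8 as KK or Kk.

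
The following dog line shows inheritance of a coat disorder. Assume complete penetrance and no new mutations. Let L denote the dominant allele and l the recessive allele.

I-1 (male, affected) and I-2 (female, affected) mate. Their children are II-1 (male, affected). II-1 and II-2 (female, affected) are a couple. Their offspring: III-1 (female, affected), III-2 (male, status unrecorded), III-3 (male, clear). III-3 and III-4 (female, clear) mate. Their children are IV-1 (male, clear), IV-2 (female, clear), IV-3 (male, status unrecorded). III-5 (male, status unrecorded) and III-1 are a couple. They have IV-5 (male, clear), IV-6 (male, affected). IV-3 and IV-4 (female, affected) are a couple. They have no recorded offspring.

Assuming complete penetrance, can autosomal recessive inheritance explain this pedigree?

Under autosomal recessive, III-3 (clear, male) cannot arise from II-1 (affected) × II-2 (affected).

No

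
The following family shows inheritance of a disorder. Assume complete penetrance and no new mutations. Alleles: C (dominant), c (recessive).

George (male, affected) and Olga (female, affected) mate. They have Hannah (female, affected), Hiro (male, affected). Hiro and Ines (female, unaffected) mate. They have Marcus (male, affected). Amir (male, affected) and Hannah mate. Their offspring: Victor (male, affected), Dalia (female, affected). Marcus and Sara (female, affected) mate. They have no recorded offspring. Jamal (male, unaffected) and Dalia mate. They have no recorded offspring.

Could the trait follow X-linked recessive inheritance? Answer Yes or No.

A consistent assignment under X-linked recessive exists: George X^c Y, Olga X^c X^c, Hannah X^c X^c, Hiro X^c Y, Ines X^C X^c, Amir X^c Y, Marcus X^c Y, Sara X^c X^c, Victor X^c Y, Dalia X^c X^c, Jamal X^C Y.
In this assignment every recorded phenotype matches its genotype and every non-founder's genotype is obtainable from its parents' genotypes, so the pedigree is consistent.

Yes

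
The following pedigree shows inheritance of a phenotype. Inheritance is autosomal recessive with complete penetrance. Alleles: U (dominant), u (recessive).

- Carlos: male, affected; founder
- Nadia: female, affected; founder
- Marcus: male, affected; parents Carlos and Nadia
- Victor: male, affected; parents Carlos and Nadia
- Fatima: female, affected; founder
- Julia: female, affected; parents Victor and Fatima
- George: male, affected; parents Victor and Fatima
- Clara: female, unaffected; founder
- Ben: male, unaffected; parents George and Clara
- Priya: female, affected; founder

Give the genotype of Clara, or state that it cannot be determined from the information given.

cannot be determined

Clara's phenotype allows UU or Uu, and no parent or child forces a single allele at both positions; consistent genotype assignments exist with Clara as UU or Uu.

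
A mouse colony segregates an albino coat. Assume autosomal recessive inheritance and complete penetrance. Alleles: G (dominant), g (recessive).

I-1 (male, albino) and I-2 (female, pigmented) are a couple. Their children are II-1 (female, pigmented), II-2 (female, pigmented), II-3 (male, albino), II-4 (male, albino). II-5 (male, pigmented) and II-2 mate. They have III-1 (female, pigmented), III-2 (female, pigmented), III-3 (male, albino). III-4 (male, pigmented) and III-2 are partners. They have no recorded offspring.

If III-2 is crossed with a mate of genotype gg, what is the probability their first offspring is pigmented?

2/3

II-5 is pigmented so carries G and passed g to III-3 (gg), so II-5 is Gg.
II-2 is pigmented so carries G and received g from I-1 (gg), so II-2 is Gg.
III-2 is a pigmented offspring of II-5 (Gg) × II-2 (Gg), whose cross gives 1/4 GG : 1/2 Gg : 1/4 gg; conditioning on being pigmented, III-2 is GG with probability 1/3, Gg with probability 2/3.
Summing over parental genotype combinations, P(offspring is pigmented) = 1/3·1 + 2/3·1/2 = 2/3.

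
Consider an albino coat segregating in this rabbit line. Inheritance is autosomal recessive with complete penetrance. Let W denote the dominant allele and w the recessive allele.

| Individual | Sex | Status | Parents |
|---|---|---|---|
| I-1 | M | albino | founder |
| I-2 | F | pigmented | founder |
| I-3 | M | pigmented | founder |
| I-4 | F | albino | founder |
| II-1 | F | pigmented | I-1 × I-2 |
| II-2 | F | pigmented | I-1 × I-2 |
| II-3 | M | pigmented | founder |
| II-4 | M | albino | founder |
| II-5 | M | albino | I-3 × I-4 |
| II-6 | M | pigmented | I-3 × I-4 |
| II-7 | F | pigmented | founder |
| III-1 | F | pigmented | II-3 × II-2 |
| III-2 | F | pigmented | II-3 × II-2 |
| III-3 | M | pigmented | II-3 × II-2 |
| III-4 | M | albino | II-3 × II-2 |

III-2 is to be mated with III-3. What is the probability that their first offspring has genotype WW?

II-3 is pigmented so carries W and passed w to III-4 (ww), so II-3 is Ww.
II-2 is pigmented so carries W and received w from I-1 (ww), so II-2 is Ww.
III-2 is a pigmented offspring of II-3 (Ww) × II-2 (Ww), whose cross gives 1/4 WW : 1/2 Ww : 1/4 ww; conditioning on being pigmented, III-2 is WW with probability 1/3, Ww with probability 2/3.
III-3 is a pigmented offspring of II-3 (Ww) × II-2 (Ww), whose cross gives 1/4 WW : 1/2 Ww : 1/4 ww; conditioning on being pigmented, III-3 is WW with probability 1/3, Ww with probability 2/3.
Summing over parental genotype combinations, P(offspring has genotype WW) = 1/9·1 + 2/9·1/2 + 2/9·1/2 + 4/9·1/4 = 4/9.

4/9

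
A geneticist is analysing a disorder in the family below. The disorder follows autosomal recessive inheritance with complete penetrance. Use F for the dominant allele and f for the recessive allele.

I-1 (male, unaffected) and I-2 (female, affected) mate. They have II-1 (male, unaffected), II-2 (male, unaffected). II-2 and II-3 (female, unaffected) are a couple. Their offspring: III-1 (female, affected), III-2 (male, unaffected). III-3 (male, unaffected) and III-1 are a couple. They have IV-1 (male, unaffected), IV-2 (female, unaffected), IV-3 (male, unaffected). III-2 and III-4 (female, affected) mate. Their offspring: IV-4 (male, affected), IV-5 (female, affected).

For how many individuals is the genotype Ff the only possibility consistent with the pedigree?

Obligate heterozygotes: II-1 is unaffected so carries F and received f from I-2 (ff), so II-1 is Ff; II-2 is unaffected so carries F and received f from I-2 (ff), so II-2 is Ff; II-3 is unaffected so carries F and passed f to III-1 (ff), so II-3 is Ff; III-2 is unaffected so carries F and passed f to IV-4 (ff), so III-2 is Ff; IV-1 is unaffected so carries F and received f from III-1 (ff), so IV-1 is Ff; IV-2 is unaffected so carries F and received f from III-1 (ff), so IV-2 is Ff; IV-3 is unaffected so carries F and received f from III-1 (ff), so IV-3 is Ff.
Every other individual is either homozygous by phenotype or has at least one consistent homozygous assignment, so the count is 7.

7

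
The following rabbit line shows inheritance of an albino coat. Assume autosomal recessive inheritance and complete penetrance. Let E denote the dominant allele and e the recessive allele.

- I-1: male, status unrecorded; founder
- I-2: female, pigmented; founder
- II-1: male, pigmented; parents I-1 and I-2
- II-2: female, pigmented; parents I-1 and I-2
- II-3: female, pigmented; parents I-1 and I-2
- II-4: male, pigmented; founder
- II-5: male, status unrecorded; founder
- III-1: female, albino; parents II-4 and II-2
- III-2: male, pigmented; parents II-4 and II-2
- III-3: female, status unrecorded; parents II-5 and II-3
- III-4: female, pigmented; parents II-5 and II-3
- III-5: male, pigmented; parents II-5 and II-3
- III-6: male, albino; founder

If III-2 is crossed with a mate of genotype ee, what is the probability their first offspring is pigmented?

II-4 is pigmented so carries E and passed e to III-1 (ee), so II-4 is Ee.
II-2 is pigmented so carries E and passed e to III-1 (ee), so II-2 is Ee.
III-2 is a pigmented offspring of II-4 (Ee) × II-2 (Ee), whose cross gives 1/4 EE : 1/2 Ee : 1/4 ee; conditioning on being pigmented, III-2 is EE with probability 1/3, Ee with probability 2/3.
Summing over parental genotype combinations, P(offspring is pigmented) = 1/3·1 + 2/3·1/2 = 2/3.

2/3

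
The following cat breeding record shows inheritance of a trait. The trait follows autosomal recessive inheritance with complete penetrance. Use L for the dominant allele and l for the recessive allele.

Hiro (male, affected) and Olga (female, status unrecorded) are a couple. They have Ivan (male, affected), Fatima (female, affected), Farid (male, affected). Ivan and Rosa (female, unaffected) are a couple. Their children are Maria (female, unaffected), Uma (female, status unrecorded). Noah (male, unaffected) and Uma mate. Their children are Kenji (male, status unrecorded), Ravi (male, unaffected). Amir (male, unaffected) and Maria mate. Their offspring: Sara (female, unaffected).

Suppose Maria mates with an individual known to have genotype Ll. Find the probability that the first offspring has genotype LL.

Maria is unaffected so carries L and received l from Ivan (ll), so Maria is Ll.
The cross gives 1/4 LL : 1/2 Ll : 1/4 ll, so P(offspring has genotype LL) = 1/4.

1/4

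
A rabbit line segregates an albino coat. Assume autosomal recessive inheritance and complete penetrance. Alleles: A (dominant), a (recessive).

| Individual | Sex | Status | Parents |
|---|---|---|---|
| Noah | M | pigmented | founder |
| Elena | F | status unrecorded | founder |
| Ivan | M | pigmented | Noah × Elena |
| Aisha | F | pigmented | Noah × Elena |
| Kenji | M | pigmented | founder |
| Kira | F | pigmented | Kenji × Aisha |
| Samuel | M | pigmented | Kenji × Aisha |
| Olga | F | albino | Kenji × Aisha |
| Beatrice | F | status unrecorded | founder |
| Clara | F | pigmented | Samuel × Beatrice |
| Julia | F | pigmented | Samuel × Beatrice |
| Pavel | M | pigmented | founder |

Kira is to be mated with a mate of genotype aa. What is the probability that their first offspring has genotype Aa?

Kenji is pigmented so carries A and passed a to Olga (aa), so Kenji is Aa.
Aisha is pigmented so carries A and passed a to Olga (aa), so Aisha is Aa.
Kira is a pigmented offspring of Kenji (Aa) × Aisha (Aa), whose cross gives 1/4 AA : 1/2 Aa : 1/4 aa; conditioning on being pigmented, Kira is AA with probability 1/3, Aa with probability 2/3.
Summing over parental genotype combinations, P(offspring has genotype Aa) = 1/3·1 + 2/3·1/2 = 2/3.

2/3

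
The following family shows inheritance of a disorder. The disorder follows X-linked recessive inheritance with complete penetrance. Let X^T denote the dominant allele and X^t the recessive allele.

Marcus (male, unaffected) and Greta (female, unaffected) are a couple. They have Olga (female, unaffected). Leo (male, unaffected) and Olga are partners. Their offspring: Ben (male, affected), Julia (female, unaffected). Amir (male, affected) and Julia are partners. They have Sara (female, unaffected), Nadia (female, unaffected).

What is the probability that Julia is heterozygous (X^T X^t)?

1/5

Leo is unaffected, so Leo is X^T Y.
Olga is unaffected so carries T and passed t to Ben (X^t Y), so Olga is X^T X^t.
Their cross gives offspring ratios 1/2 X^T X^T : 1/2 X^T X^t. Conditioning on Julia being unaffected, P(X^T X^t) = 1/2 / 1 = 1/2 before taking Julia's own offspring into account.
Amir is affected, so Amir is X^t Y.
Now use Julia's offspring. Probability of each recorded status — unaffected daughter Sara: 1/2 if Julia is X^T X^t, 1 if X^T X^T; unaffected daughter Nadia: 1/2 if Julia is X^T X^t, 1 if X^T X^T.
Bayes: P(X^T X^t) = 1/2·1/4 / (1/2·1/4 + 1/2·1) = 1/5.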